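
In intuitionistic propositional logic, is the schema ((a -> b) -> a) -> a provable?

No

This is Peirce's law, which is not intuitionistically valid.
A Kripke countermodel: worlds u0, u1; order generated by u0 <= u1; atoms true at each world — u0:{}; u1:{a}.
u0 ||-/- ((a -> b) -> a) -> a: already at u0 itself, u0 ||- (a -> b) -> a but u0 ||-/- a.
u0 lacks atom a, so u0 ||-/- a.
So the root u0 does not force the formula.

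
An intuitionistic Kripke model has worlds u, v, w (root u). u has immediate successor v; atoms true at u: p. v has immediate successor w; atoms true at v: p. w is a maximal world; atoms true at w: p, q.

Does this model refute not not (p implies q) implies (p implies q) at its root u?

u does not force not not (p implies q) implies (p implies q): already at u itself, u forces not not (p implies q) but u does not force p implies q.
u does not force p implies q: already at u itself, u forces p but u does not force q.
u lacks atom q, so u does not force q.
So the root u does not force not not (p implies q) implies (p implies q); the model is a countermodel.

Yes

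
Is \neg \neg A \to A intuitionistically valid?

No

This is double-negation elimination, which is not intuitionistically valid.
A Kripke countermodel: worlds a, b; order generated by a \le b; atoms true at each world — a:{}; b:{A}.
a \nVdash \neg \neg A \to A: already at a itself, a \Vdash \neg \neg A but a \nVdash A.
a lacks atom A, so a \nVdash A.
So the root a does not force the formula.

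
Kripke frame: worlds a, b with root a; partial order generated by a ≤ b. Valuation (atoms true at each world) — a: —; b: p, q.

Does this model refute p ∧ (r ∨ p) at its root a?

Yes

a ⊮ p ∧ (r ∨ p) since a fails p.
So the root a does not force p ∧ (r ∨ p); the model is a countermodel.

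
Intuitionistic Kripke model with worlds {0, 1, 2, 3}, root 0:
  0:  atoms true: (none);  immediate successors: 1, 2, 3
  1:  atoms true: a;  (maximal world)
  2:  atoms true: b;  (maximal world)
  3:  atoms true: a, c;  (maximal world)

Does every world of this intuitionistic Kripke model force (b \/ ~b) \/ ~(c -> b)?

No

Not every world: 0 ||-/- (b \/ ~b) \/ ~(c -> b).
0 ||-/- (b \/ ~b) \/ ~(c -> b): neither disjunct is forced at 0.
0 ||-/- b \/ ~b: neither disjunct is forced at 0.
0 lacks atom b, so 0 ||-/- b.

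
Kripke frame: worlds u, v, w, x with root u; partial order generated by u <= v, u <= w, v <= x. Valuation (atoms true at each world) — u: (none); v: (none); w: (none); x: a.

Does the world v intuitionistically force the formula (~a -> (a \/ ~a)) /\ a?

v ||-/- (~a -> (a \/ ~a)) /\ a since v fails a.

No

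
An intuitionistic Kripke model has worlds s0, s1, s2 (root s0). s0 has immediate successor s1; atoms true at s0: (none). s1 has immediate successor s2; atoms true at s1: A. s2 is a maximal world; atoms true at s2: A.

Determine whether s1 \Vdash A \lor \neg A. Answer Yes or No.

s1 \Vdash A \lor \neg A via the disjunct A.

Yes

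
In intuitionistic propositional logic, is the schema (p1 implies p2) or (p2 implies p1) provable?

This is the Gödel–Dummett linearity axiom, which is not intuitionistically valid.
A Kripke countermodel: worlds s0, s1, s2; order generated by s0 <= s1, s0 <= s2; atoms true at each world — s0:{}; s1:{p1}; s2:{p2}.
s0 does not force (p1 implies p2) or (p2 implies p1): neither disjunct is forced at s0.
s0 does not force p1 implies p2: at the accessible world s1, s1 forces p1 but s1 does not force p2.
s1 lacks atom p2, so s1 does not force p2.
So the root s0 does not force the formula.

No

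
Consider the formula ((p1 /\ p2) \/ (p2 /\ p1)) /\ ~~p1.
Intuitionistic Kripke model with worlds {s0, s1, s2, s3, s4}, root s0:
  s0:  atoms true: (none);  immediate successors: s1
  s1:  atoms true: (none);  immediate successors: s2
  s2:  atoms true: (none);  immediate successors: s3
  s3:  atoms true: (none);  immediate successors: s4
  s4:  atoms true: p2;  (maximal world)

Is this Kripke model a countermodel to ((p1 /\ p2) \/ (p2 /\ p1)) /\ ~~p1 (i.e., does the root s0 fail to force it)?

Yes

s0 ||-/- ((p1 /\ p2) \/ (p2 /\ p1)) /\ ~~p1 since s0 fails (p1 /\ p2) \/ (p2 /\ p1).
So the root s0 does not force ((p1 /\ p2) \/ (p2 /\ p1)) /\ ~~p1; the model is a countermodel.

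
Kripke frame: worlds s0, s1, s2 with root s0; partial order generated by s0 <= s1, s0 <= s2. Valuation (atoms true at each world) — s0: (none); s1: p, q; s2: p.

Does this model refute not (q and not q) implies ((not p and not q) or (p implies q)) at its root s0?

Yes

s0 does not force not (q and not q) implies ((not p and not q) or (p implies q)): already at s0 itself, s0 forces not (q and not q) but s0 does not force (not p and not q) or (p implies q).
s0 does not force (not p and not q) or (p implies q): neither disjunct is forced at s0.
s0 does not force not p and not q since s0 fails not p.
So the root s0 does not force not (q and not q) implies ((not p and not q) or (p implies q)); the model is a countermodel.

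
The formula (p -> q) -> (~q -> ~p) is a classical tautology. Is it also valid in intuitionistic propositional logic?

This is the forward direction of contraposition, which is intuitionistically derivable.
Assume p -> q and ~q. If p held then q would follow, contradicting ~q; so ~p.

Yes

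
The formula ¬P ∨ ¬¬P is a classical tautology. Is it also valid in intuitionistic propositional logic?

This is the weak law of excluded middle, which is not intuitionistically valid.
A Kripke countermodel: worlds w0, w1, w2; order generated by w0 ≤ w1, w0 ≤ w2; atoms true at each world — w0:{}; w1:{P}; w2:{}.
w0 ⊮ ¬P ∨ ¬¬P: neither disjunct is forced at w0.
w0 ⊮ ¬P since w1 is accessible from w0 and w1 ⊩ P.
So the root w0 does not force the formula.

No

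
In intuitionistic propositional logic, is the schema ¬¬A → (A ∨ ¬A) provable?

No

This is a variant of double-negation elimination (deriving excluded middle from double negation), which is not intuitionistically valid.
A Kripke countermodel: worlds w0, w1; order generated by w0 ≤ w1; atoms true at each world — w0:{}; w1:{A}.
w0 ⊮ ¬¬A → (A ∨ ¬A): already at w0 itself, w0 ⊩ ¬¬A but w0 ⊮ A ∨ ¬A.
w0 ⊮ A ∨ ¬A: neither disjunct is forced at w0.
w0 lacks atom A, so w0 ⊮ A.
So the root w0 does not force the formula.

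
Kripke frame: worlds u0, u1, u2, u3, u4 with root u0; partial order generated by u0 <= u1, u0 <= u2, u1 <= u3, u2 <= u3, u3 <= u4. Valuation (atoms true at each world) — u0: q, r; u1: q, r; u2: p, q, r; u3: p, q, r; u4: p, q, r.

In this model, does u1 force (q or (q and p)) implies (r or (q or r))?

u1 forces (q or (q and p)) implies (r or (q or r)): every world accessible from u1 that forces q or (q and p) (namely u1, u3, u4) also forces r or (q or r).

Yes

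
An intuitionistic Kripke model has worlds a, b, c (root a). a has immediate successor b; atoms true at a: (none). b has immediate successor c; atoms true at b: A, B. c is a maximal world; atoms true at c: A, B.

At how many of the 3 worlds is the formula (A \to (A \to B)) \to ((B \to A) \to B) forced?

a: does not force it — a \nVdash (A \to (A \to B)) \to ((B \to A) \to B): already at a itself, a \Vdash A \to (A \to B) but a \nVdash (B \to A) \to B.
b: forces it.
c: forces it.
Worlds forcing the formula: {b, c}.

2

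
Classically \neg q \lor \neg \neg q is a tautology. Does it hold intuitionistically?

This is the weak law of excluded middle, which is not intuitionistically valid.
A Kripke countermodel: worlds a, b, c; order generated by a \le b, a \le c; atoms true at each world — a:{}; b:{q}; c:{}.
a \nVdash \neg q \lor \neg \neg q: neither disjunct is forced at a.
a \nVdash \neg q since b is accessible from a and b \Vdash q.
So the root a does not force the formula.

No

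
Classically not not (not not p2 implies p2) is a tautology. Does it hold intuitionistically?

Yes

This is the double negation of double-negation elimination, which is intuitionistically derivable.
By Glivenko's theorem the double negation of any classical propositional tautology is intuitionistically provable; not not p2 implies p2 is classically a tautology.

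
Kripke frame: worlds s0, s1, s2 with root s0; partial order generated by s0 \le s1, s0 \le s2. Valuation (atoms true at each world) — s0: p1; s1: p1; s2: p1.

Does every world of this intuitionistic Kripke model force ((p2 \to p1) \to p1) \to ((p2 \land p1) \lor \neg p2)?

s0 \Vdash ((p2 \to p1) \to p1) \to ((p2 \land p1) \lor \neg p2): every world accessible from s0 that forces (p2 \to p1) \to p1 (namely s0, s1, s2) also forces (p2 \land p1) \lor \neg p2.
Since the root s0 forces ((p2 \to p1) \to p1) \to ((p2 \land p1) \lor \neg p2) and forcing is persistent (monotone upward), every world forces it.

Yes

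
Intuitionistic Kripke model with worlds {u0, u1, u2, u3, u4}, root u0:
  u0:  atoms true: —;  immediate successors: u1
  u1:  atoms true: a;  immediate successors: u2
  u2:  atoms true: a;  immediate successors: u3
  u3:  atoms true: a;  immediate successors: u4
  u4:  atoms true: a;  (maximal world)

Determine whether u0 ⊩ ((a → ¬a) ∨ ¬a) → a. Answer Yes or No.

u0 ⊩ ((a → ¬a) ∨ ¬a) → a vacuously: no world accessible from u0 forces the antecedent (a → ¬a) ∨ ¬a.

Yes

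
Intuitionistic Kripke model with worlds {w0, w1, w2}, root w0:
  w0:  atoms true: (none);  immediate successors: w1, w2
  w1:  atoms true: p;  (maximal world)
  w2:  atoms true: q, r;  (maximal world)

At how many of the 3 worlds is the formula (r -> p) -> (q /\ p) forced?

w0: does not force it — w0 ||-/- (r -> p) -> (q /\ p): at the accessible world w1, w1 ||- r -> p but w1 ||-/- q /\ p.
w1: does not force it.
w2: forces it.
Worlds forcing the formula: {w2}.

1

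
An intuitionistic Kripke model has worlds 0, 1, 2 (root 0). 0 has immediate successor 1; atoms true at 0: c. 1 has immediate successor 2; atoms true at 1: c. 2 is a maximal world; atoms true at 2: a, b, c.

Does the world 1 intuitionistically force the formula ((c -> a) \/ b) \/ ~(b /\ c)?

1 ||-/- ((c -> a) \/ b) \/ ~(b /\ c): neither disjunct is forced at 1.
1 ||-/- (c -> a) \/ b: neither disjunct is forced at 1.
1 ||-/- c -> a: already at 1 itself, 1 ||- c but 1 ||-/- a.

No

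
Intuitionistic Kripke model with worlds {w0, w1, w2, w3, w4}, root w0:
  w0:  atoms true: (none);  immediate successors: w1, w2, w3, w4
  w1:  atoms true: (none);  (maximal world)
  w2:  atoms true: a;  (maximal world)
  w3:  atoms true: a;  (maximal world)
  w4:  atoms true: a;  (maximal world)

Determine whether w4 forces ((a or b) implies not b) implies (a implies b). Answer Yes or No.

No

w4 does not force ((a or b) implies not b) implies (a implies b): already at w4 itself, w4 forces (a or b) implies not b but w4 does not force a implies b.
w4 does not force a implies b: already at w4 itself, w4 forces a but w4 does not force b.
w4 lacks atom b, so w4 does not force b.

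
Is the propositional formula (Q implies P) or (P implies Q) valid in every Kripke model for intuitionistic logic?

No

This is the Gödel–Dummett linearity axiom, which is not intuitionistically valid.
A Kripke countermodel: worlds w0, w1, w2; order generated by w0 <= w1, w0 <= w2; atoms true at each world — w0:{}; w1:{Q}; w2:{P}.
w0 does not force (Q implies P) or (P implies Q): neither disjunct is forced at w0.
w0 does not force Q implies P: at the accessible world w1, w1 forces Q but w1 does not force P.
w1 lacks atom P, so w1 does not force P.
So the root w0 does not force the formula.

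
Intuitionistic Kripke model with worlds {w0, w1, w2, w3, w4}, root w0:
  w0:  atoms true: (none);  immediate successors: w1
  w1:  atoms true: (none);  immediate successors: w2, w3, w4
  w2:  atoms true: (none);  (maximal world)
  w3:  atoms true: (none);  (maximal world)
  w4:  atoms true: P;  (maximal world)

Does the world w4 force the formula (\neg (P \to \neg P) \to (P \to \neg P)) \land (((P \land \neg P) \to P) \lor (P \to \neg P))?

No

w4 \nVdash (\neg (P \to \neg P) \to (P \to \neg P)) \land (((P \land \neg P) \to P) \lor (P \to \neg P)) since w4 fails \neg (P \to \neg P) \to (P \to \neg P).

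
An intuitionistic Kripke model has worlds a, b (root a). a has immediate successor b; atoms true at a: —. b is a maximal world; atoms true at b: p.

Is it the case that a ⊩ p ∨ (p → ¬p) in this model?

No

a ⊮ p ∨ (p → ¬p): neither disjunct is forced at a.
a lacks atom p, so a ⊮ p.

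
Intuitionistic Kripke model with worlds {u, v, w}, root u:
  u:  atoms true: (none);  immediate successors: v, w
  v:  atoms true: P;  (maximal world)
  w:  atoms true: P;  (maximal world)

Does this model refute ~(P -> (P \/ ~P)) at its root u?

Yes

u ||-/- ~(P -> (P \/ ~P)) since u is accessible from u and u ||- P -> (P \/ ~P).
u ||- P -> (P \/ ~P): every world accessible from u that forces P (namely v, w) also forces P \/ ~P.
So the root u does not force ~(P -> (P \/ ~P)); the model is a countermodel.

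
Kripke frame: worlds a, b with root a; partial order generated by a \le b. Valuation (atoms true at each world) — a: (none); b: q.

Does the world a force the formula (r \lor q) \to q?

a \Vdash (r \lor q) \to q: every world accessible from a that forces r \lor q (namely b) also forces q.

Yes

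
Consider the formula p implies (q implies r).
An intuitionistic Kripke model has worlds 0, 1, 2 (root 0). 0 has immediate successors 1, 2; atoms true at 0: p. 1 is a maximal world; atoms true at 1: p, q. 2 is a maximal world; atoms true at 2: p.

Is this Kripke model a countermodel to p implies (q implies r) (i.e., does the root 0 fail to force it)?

Yes

0 does not force p implies (q implies r): already at 0 itself, 0 forces p but 0 does not force q implies r.
0 does not force q implies r: at the accessible world 1, 1 forces q but 1 does not force r.
1 lacks atom r, so 1 does not force r.
So the root 0 does not force p implies (q implies r); the model is a countermodel.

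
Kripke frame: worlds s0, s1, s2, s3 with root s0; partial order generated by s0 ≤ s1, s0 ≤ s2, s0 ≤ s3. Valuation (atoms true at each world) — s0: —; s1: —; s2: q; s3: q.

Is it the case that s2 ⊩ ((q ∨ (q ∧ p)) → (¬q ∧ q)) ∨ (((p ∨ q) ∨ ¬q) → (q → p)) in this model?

No

s2 ⊮ ((q ∨ (q ∧ p)) → (¬q ∧ q)) ∨ (((p ∨ q) ∨ ¬q) → (q → p)): neither disjunct is forced at s2.
s2 ⊮ (q ∨ (q ∧ p)) → (¬q ∧ q): already at s2 itself, s2 ⊩ q ∨ (q ∧ p) but s2 ⊮ ¬q ∧ q.
s2 ⊮ ¬q ∧ q since s2 fails ¬q.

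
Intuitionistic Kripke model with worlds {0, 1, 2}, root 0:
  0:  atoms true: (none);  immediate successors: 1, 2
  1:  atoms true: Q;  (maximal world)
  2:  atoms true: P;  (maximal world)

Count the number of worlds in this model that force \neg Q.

0: does not force it — 0 \nVdash \neg Q since 1 is accessible from 0 and 1 \Vdash Q.
1: does not force it — 1 \nVdash \neg Q since 1 is accessible from 1 and 1 \Vdash Q.
2: forces it.
Worlds forcing the formula: {2}.

1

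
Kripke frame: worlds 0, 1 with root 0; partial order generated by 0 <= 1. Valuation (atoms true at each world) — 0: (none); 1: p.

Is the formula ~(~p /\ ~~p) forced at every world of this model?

0 ||- ~(~p /\ ~~p): no world accessible from 0 forces ~p /\ ~~p.
Since the root 0 forces ~(~p /\ ~~p) and forcing is persistent (monotone upward), every world forces it.

Yes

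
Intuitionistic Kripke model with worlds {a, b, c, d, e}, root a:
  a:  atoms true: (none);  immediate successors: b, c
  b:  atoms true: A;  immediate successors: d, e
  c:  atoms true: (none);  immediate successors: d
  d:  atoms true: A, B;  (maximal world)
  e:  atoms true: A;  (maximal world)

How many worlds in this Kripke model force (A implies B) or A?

a: does not force it — a does not force (A implies B) or A: neither disjunct is forced at a.
b: forces it.
c: forces it.
d: forces it.
e: forces it.
Worlds forcing the formula: {b, c, d, e}.

4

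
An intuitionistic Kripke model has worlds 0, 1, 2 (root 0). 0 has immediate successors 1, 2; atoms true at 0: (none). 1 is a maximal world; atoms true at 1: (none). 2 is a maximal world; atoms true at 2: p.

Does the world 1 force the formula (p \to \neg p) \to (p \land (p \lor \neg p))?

1 \nVdash (p \to \neg p) \to (p \land (p \lor \neg p)): already at 1 itself, 1 \Vdash p \to \neg p but 1 \nVdash p \land (p \lor \neg p).
1 \nVdash p \land (p \lor \neg p) since 1 fails p.

No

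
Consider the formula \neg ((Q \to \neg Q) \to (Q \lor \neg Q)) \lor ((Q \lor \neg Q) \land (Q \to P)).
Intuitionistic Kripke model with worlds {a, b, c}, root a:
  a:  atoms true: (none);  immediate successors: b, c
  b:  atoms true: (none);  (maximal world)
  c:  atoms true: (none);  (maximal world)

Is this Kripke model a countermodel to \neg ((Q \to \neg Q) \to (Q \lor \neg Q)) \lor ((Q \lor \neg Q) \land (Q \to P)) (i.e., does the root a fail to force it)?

No

a \Vdash \neg ((Q \to \neg Q) \to (Q \lor \neg Q)) \lor ((Q \lor \neg Q) \land (Q \to P)) via the disjunct (Q \lor \neg Q) \land (Q \to P).
So the root a forces \neg ((Q \to \neg Q) \to (Q \lor \neg Q)) \lor ((Q \lor \neg Q) \land (Q \to P)); the model is not a countermodel.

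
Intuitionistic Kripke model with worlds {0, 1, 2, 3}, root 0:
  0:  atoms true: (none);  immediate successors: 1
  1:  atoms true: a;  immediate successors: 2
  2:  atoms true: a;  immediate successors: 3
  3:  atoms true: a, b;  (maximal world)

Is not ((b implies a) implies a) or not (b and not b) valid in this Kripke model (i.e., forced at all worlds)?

Yes

0 forces not ((b implies a) implies a) or not (b and not b) via the disjunct not (b and not b).
Since the root 0 forces not ((b implies a) implies a) or not (b and not b) and forcing is persistent (monotone upward), every world forces it.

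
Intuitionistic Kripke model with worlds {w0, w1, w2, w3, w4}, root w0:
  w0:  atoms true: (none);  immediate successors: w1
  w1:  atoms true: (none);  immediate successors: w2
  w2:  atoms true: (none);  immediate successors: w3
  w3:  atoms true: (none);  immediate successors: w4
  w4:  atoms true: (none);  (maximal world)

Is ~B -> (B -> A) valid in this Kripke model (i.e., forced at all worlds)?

Yes

w0 ||- ~B -> (B -> A): every world accessible from w0 that forces ~B (namely w0, w1, w2, w3, w4) also forces B -> A.
Since the root w0 forces ~B -> (B -> A) and forcing is persistent (monotone upward), every world forces it.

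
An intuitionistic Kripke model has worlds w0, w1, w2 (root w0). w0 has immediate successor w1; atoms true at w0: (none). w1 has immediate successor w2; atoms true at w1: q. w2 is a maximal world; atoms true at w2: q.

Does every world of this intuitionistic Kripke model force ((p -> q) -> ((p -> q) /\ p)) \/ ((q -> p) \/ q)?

No

Not every world: w0 ||-/- ((p -> q) -> ((p -> q) /\ p)) \/ ((q -> p) \/ q).
w0 ||-/- ((p -> q) -> ((p -> q) /\ p)) \/ ((q -> p) \/ q): neither disjunct is forced at w0.
w0 ||-/- (p -> q) -> ((p -> q) /\ p): already at w0 itself, w0 ||- p -> q but w0 ||-/- (p -> q) /\ p.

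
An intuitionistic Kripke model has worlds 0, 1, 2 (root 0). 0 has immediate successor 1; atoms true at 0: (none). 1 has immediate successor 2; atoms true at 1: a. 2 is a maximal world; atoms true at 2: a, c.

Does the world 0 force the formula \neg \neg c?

Yes

0 \Vdash \neg \neg c: no world accessible from 0 forces \neg c.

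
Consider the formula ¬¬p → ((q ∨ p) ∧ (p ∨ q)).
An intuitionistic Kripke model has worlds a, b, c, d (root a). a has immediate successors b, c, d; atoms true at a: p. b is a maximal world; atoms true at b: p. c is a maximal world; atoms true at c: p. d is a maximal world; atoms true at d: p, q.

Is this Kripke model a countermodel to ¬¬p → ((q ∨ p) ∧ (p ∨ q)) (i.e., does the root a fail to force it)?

No

a ⊩ ¬¬p → ((q ∨ p) ∧ (p ∨ q)): every world accessible from a that forces ¬¬p (namely a, b, c, d) also forces (q ∨ p) ∧ (p ∨ q).
So the root a forces ¬¬p → ((q ∨ p) ∧ (p ∨ q)); the model is not a countermodel.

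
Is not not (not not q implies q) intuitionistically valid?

Yes

This is the double negation of double-negation elimination, which is intuitionistically derivable.
By Glivenko's theorem the double negation of any classical propositional tautology is intuitionistically provable; not not q implies q is classically a tautology.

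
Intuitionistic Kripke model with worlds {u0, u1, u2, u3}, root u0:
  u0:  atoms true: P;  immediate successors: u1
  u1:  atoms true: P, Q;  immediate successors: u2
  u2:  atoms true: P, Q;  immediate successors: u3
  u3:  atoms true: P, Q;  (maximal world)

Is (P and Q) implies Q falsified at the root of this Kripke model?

No

u0 forces (P and Q) implies Q: every world accessible from u0 that forces P and Q (namely u1, u2, u3) also forces Q.
So the root u0 forces (P and Q) implies Q; the model is not a countermodel.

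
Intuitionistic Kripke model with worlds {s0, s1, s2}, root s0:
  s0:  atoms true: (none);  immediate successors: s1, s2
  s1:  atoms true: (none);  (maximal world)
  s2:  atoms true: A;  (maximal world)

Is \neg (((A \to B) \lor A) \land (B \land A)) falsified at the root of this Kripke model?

s0 \Vdash \neg (((A \to B) \lor A) \land (B \land A)): no world accessible from s0 forces ((A \to B) \lor A) \land (B \land A).
So the root s0 forces \neg (((A \to B) \lor A) \land (B \land A)); the model is not a countermodel.

No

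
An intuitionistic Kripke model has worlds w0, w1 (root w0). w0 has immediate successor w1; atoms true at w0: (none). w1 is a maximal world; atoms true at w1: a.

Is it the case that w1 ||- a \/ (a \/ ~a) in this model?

Yes

w1 ||- a \/ (a \/ ~a) via the disjunct a.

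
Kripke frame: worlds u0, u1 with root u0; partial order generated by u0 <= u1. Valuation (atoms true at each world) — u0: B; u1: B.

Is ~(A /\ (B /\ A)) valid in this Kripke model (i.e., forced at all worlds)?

u0 ||- ~(A /\ (B /\ A)): no world accessible from u0 forces A /\ (B /\ A).
Since the root u0 forces ~(A /\ (B /\ A)) and forcing is persistent (monotone upward), every world forces it.

Yes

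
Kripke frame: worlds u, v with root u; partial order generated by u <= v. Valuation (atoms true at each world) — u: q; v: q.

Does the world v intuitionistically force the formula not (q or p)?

v does not force not (q or p) since v is accessible from v and v forces q or p.
v forces q or p via the disjunct q.

No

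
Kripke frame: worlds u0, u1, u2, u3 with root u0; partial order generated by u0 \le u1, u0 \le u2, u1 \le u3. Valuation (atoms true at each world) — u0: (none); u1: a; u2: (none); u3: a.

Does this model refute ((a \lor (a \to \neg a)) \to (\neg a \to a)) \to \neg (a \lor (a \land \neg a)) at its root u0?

u0 \nVdash ((a \lor (a \to \neg a)) \to (\neg a \to a)) \to \neg (a \lor (a \land \neg a)): at the accessible world u1, u1 \Vdash (a \lor (a \to \neg a)) \to (\neg a \to a) but u1 \nVdash \neg (a \lor (a \land \neg a)).
u1 \nVdash \neg (a \lor (a \land \neg a)) since u1 is accessible from u1 and u1 \Vdash a \lor (a \land \neg a).
u1 \Vdash a \lor (a \land \neg a) via the disjunct a.
So the root u0 does not force ((a \lor (a \to \neg a)) \to (\neg a \to a)) \to \neg (a \lor (a \land \neg a)); the model is a countermodel.

Yes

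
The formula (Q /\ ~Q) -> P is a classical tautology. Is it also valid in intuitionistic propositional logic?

Yes

This is an instance of ex falso quodlibet, which is intuitionistically derivable.
No world can force both Q and ~Q, so the antecedent Q /\ ~Q is never forced and the implication holds vacuously at every world.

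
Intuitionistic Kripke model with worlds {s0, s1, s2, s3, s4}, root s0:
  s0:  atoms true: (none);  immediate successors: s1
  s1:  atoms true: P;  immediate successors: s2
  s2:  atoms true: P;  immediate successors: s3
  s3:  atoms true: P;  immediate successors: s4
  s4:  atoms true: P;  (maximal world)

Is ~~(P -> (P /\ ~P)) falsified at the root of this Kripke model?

s0 ||-/- ~~(P -> (P /\ ~P)) since s0 is accessible from s0 and s0 ||- ~(P -> (P /\ ~P)).
s0 ||- ~(P -> (P /\ ~P)): no world accessible from s0 forces P -> (P /\ ~P).
So the root s0 does not force ~~(P -> (P /\ ~P)); the model is a countermodel.

Yes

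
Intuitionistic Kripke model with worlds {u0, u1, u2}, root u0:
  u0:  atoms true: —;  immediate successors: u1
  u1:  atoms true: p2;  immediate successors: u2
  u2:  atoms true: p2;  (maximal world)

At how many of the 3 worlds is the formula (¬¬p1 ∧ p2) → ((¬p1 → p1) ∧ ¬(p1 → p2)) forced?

u0: forces it.
u1: forces it.
u2: forces it.
Worlds forcing the formula: {u0, u1, u2}.

3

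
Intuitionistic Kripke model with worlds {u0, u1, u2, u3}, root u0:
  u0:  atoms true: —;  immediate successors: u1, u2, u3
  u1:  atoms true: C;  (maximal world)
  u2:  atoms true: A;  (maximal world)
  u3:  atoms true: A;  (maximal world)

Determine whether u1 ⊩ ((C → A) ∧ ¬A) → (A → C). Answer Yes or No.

Yes

u1 ⊩ ((C → A) ∧ ¬A) → (A → C) vacuously: no world accessible from u1 forces the antecedent (C → A) ∧ ¬A.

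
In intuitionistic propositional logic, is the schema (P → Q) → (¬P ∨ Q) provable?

This is the material-implication-as-disjunction principle, which is not intuitionistically valid.
A Kripke countermodel: worlds u, v; order generated by u ≤ v; atoms true at each world — u:{}; v:{P,Q}.
u ⊮ (P → Q) → (¬P ∨ Q): already at u itself, u ⊩ P → Q but u ⊮ ¬P ∨ Q.
u ⊮ ¬P ∨ Q: neither disjunct is forced at u.
u ⊮ ¬P since v is accessible from u and v ⊩ P.
So the root u does not force the formula.

No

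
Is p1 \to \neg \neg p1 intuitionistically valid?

Yes

This is double-negation introduction, which is intuitionistically derivable.
If a world forces p1 then every accessible world forces p1 (persistence), so none forces \neg p1; hence \neg \neg p1.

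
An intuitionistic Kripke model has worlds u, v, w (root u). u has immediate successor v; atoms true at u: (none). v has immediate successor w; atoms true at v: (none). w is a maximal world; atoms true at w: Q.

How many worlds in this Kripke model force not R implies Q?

1

u: does not force it — u does not force not R implies Q: already at u itself, u forces not R but u does not force Q.
v: does not force it — v does not force not R implies Q: already at v itself, v forces not R but v does not force Q.
w: forces it.
Worlds forcing the formula: {w}.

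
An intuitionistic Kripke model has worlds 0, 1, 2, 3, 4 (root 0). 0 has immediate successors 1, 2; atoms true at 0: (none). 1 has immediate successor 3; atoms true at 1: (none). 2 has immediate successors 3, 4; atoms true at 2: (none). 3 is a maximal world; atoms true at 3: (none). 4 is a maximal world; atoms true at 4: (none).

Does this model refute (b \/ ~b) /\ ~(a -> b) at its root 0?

0 ||-/- (b \/ ~b) /\ ~(a -> b) since 0 fails ~(a -> b).
So the root 0 does not force (b \/ ~b) /\ ~(a -> b); the model is a countermodel.

Yes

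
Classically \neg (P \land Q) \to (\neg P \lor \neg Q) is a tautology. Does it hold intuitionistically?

This is the constructively invalid direction of De Morgan's law for conjunction, which is not intuitionistically valid.
A Kripke countermodel: worlds s0, s1, s2; order generated by s0 \le s1, s0 \le s2; atoms true at each world — s0:{}; s1:{P}; s2:{Q}.
s0 \nVdash \neg (P \land Q) \to (\neg P \lor \neg Q): already at s0 itself, s0 \Vdash \neg (P \land Q) but s0 \nVdash \neg P \lor \neg Q.
s0 \nVdash \neg P \lor \neg Q: neither disjunct is forced at s0.
s0 \nVdash \neg P since s1 is accessible from s0 and s1 \Vdash P.
So the root s0 does not force the formula.

No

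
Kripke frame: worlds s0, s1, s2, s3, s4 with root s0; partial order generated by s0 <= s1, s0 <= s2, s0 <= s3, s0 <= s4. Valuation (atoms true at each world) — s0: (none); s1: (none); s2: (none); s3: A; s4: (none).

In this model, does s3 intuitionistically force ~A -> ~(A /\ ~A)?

Yes

s3 ||- ~A -> ~(A /\ ~A) vacuously: no world accessible from s3 forces the antecedent ~A.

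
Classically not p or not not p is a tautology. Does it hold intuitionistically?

This is the weak law of excluded middle, which is not intuitionistically valid.
A Kripke countermodel: worlds u, v, w; order generated by u <= v, u <= w; atoms true at each world — u:{}; v:{p}; w:{}.
u does not force not p or not not p: neither disjunct is forced at u.
u does not force not p since v is accessible from u and v forces p.
So the root u does not force the formula.

No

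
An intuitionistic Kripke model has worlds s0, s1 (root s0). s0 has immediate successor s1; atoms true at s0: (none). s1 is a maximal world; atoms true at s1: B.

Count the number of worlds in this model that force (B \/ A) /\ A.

0

s0: does not force it — s0 ||-/- (B \/ A) /\ A since s0 fails B \/ A.
s1: does not force it — s1 ||-/- (B \/ A) /\ A since s1 fails A.
Worlds forcing the formula: { }.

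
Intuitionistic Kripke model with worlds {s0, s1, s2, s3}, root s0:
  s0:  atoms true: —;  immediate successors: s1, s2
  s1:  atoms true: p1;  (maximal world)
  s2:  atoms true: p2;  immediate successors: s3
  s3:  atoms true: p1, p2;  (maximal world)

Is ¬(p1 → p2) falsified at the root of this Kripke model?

Yes

s0 ⊮ ¬(p1 → p2) since s2 is accessible from s0 and s2 ⊩ p1 → p2.
s2 ⊩ p1 → p2: every world accessible from s2 that forces p1 (namely s3) also forces p2.
So the root s0 does not force ¬(p1 → p2); the model is a countermodel.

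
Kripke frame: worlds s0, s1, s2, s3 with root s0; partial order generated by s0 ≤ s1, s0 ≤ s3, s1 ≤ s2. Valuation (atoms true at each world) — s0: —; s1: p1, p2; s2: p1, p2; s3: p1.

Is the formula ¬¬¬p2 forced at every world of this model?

Not every world: s0 ⊮ ¬¬¬p2.
s0 ⊮ ¬¬¬p2 since s1 is accessible from s0 and s1 ⊩ ¬¬p2.
s1 ⊩ ¬¬p2: no world accessible from s1 forces ¬p2.

No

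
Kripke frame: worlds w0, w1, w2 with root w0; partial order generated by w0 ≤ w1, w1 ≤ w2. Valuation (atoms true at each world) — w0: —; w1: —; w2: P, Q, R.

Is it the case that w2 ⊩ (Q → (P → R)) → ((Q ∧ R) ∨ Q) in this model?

w2 ⊩ (Q → (P → R)) → ((Q ∧ R) ∨ Q): every world accessible from w2 that forces Q → (P → R) (namely w2) also forces (Q ∧ R) ∨ Q.

Yes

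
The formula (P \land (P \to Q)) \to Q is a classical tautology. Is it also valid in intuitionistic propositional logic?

This is modus ponens in implicational form, which is intuitionistically derivable.
If a world forces P and P \to Q, then applying the implication at that world (which is accessible from itself) gives Q.

Yes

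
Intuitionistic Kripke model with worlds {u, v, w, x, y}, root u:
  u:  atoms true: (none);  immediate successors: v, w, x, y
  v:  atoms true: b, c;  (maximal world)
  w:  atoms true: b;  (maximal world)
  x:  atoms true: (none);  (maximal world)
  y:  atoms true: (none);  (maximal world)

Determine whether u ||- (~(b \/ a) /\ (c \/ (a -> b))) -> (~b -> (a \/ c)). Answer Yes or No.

u ||-/- (~(b \/ a) /\ (c \/ (a -> b))) -> (~b -> (a \/ c)): at the accessible world x, x ||- ~(b \/ a) /\ (c \/ (a -> b)) but x ||-/- ~b -> (a \/ c).
x ||-/- ~b -> (a \/ c): already at x itself, x ||- ~b but x ||-/- a \/ c.
x ||-/- a \/ c: neither disjunct is forced at x.

No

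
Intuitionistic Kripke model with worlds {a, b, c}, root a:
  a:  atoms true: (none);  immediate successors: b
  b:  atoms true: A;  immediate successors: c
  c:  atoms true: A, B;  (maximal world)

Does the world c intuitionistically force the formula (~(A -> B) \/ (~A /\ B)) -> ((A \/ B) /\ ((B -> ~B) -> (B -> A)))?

c ||- (~(A -> B) \/ (~A /\ B)) -> ((A \/ B) /\ ((B -> ~B) -> (B -> A))) vacuously: no world accessible from c forces the antecedent ~(A -> B) \/ (~A /\ B).

Yes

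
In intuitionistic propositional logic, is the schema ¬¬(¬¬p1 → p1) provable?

This is the double negation of double-negation elimination, which is intuitionistically derivable.
By Glivenko's theorem the double negation of any classical propositional tautology is intuitionistically provable; ¬¬p1 → p1 is classically a tautology.

Yes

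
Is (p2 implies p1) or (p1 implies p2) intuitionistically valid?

This is the Gödel–Dummett linearity axiom, which is not intuitionistically valid.
A Kripke countermodel: worlds 0, 1, 2; order generated by 0 <= 1, 0 <= 2; atoms true at each world — 0:{}; 1:{p2}; 2:{p1}.
0 does not force (p2 implies p1) or (p1 implies p2): neither disjunct is forced at 0.
0 does not force p2 implies p1: at the accessible world 1, 1 forces p2 but 1 does not force p1.
1 lacks atom p1, so 1 does not force p1.
So the root 0 does not force the formula.

No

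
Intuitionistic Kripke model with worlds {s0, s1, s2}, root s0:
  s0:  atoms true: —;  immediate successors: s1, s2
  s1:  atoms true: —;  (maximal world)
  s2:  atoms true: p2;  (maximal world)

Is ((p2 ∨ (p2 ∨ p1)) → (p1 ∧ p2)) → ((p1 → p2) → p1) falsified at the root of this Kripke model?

s0 ⊮ ((p2 ∨ (p2 ∨ p1)) → (p1 ∧ p2)) → ((p1 → p2) → p1): at the accessible world s1, s1 ⊩ (p2 ∨ (p2 ∨ p1)) → (p1 ∧ p2) but s1 ⊮ (p1 → p2) → p1.
s1 ⊮ (p1 → p2) → p1: already at s1 itself, s1 ⊩ p1 → p2 but s1 ⊮ p1.
s1 lacks atom p1, so s1 ⊮ p1.
So the root s0 does not force ((p2 ∨ (p2 ∨ p1)) → (p1 ∧ p2)) → ((p1 → p2) → p1); the model is a countermodel.

Yes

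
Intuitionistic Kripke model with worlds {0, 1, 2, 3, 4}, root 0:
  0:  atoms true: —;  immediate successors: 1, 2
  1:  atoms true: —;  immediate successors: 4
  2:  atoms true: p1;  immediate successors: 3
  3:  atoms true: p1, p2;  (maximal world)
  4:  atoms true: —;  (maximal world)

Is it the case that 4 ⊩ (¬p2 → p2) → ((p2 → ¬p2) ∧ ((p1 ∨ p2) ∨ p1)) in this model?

4 ⊩ (¬p2 → p2) → ((p2 → ¬p2) ∧ ((p1 ∨ p2) ∨ p1)) vacuously: no world accessible from 4 forces the antecedent ¬p2 → p2.

Yes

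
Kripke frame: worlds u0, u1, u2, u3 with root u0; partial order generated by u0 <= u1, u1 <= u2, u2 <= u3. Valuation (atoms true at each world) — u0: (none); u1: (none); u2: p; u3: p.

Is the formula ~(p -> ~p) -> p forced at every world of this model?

No

Not every world: u0 ||-/- ~(p -> ~p) -> p.
u0 ||-/- ~(p -> ~p) -> p: already at u0 itself, u0 ||- ~(p -> ~p) but u0 ||-/- p.
u0 lacks atom p, so u0 ||-/- p.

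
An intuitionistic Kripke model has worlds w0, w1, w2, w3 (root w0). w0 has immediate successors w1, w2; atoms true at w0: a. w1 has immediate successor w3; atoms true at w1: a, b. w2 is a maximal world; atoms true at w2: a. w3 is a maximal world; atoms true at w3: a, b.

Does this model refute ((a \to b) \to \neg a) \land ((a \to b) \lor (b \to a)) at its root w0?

Yes

w0 \nVdash ((a \to b) \to \neg a) \land ((a \to b) \lor (b \to a)) since w0 fails (a \to b) \to \neg a.
So the root w0 does not force ((a \to b) \to \neg a) \land ((a \to b) \lor (b \to a)); the model is a countermodel.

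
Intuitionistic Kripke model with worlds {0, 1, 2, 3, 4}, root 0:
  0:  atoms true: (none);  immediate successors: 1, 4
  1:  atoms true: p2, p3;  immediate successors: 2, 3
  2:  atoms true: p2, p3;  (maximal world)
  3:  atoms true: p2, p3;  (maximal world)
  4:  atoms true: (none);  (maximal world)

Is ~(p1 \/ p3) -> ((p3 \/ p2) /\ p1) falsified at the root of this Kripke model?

Yes

0 ||-/- ~(p1 \/ p3) -> ((p3 \/ p2) /\ p1): at the accessible world 4, 4 ||- ~(p1 \/ p3) but 4 ||-/- (p3 \/ p2) /\ p1.
4 ||-/- (p3 \/ p2) /\ p1 since 4 fails p3 \/ p2.
So the root 0 does not force ~(p1 \/ p3) -> ((p3 \/ p2) /\ p1); the model is a countermodel.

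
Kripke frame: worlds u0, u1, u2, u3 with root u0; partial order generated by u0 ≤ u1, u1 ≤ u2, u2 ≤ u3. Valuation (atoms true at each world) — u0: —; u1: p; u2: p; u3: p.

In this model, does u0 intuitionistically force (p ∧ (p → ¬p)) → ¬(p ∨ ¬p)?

Yes

u0 ⊩ (p ∧ (p → ¬p)) → ¬(p ∨ ¬p) vacuously: no world accessible from u0 forces the antecedent p ∧ (p → ¬p).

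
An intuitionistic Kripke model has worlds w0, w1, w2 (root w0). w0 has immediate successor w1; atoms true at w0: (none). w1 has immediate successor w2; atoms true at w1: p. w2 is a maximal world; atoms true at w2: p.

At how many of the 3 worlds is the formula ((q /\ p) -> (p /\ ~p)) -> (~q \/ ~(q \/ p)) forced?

3

w0: forces it.
w1: forces it.
w2: forces it.
Worlds forcing the formula: {w0, w1, w2}.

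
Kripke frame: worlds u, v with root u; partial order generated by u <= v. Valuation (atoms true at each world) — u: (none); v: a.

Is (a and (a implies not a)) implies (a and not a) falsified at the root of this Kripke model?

No

u forces (a and (a implies not a)) implies (a and not a) vacuously: no world accessible from u forces the antecedent a and (a implies not a).
So the root u forces (a and (a implies not a)) implies (a and not a); the model is not a countermodel.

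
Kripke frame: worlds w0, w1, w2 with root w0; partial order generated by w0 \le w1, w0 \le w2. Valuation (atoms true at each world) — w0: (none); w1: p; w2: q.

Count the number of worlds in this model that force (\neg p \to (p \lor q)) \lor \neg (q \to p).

3

w0: forces it.
w1: forces it.
w2: forces it.
Worlds forcing the formula: {w0, w1, w2}.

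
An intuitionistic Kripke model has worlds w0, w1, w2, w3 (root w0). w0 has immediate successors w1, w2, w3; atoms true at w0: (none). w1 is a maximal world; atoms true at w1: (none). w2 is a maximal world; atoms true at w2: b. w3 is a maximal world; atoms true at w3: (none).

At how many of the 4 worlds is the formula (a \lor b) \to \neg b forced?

2

w0: does not force it — w0 \nVdash (a \lor b) \to \neg b: at the accessible world w2, w2 \Vdash a \lor b but w2 \nVdash \neg b.
w1: forces it.
w2: does not force it.
w3: forces it.
Worlds forcing the formula: {w1, w3}.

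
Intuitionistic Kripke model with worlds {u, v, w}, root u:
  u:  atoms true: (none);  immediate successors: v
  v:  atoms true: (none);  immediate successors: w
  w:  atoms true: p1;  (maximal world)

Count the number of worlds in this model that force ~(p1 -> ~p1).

u: forces it.
v: forces it.
w: forces it.
Worlds forcing the formula: {u, v, w}.

3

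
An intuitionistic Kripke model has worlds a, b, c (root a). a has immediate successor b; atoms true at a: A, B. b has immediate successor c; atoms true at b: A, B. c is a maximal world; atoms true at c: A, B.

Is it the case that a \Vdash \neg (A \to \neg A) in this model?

Yes

a \Vdash \neg (A \to \neg A): no world accessible from a forces A \to \neg A.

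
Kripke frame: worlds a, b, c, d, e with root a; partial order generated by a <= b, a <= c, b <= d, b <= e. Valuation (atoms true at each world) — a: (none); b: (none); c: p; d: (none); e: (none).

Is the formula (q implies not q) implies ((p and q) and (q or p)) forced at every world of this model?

Not every world: a does not force (q implies not q) implies ((p and q) and (q or p)).
a does not force (q implies not q) implies ((p and q) and (q or p)): already at a itself, a forces q implies not q but a does not force (p and q) and (q or p).
a does not force (p and q) and (q or p) since a fails p and q.

No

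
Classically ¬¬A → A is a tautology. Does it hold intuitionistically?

No

This is double-negation elimination, which is not intuitionistically valid.
A Kripke countermodel: worlds 0, 1; order generated by 0 ≤ 1; atoms true at each world — 0:{}; 1:{A}.
0 ⊮ ¬¬A → A: already at 0 itself, 0 ⊩ ¬¬A but 0 ⊮ A.
0 lacks atom A, so 0 ⊮ A.
So the root 0 does not force the formula.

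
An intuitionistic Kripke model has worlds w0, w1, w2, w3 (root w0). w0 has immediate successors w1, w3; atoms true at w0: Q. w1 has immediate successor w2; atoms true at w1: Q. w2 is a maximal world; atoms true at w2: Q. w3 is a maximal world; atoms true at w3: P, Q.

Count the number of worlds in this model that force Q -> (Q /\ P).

1

w0: does not force it — w0 ||-/- Q -> (Q /\ P): already at w0 itself, w0 ||- Q but w0 ||-/- Q /\ P.
w1: does not force it — w1 ||-/- Q -> (Q /\ P): already at w1 itself, w1 ||- Q but w1 ||-/- Q /\ P.
w2: does not force it.
w3: forces it.
Worlds forcing the formula: {w3}.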